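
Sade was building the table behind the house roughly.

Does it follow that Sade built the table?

'was building' is progressive; for an accomplishment like 'build the table', it doesn't entail completion.

no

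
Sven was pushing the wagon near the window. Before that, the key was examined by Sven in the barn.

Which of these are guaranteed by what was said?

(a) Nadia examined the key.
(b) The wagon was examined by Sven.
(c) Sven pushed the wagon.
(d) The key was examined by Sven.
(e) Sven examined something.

(c), (d), (e)

(a) Not entailed — the passage has Sven examining the key, not Nadia.
(b) Not entailed — Sven examined the key, not the wagon; the wagon belongs to the pushing event.
(c) Entailed — 'push' is an activity; 'was pushing' entails that some pushing happened, so 'pushed' holds.
(d) Entailed — every conjunct here is already in the original examining event.
(e) Entailed — this follows by dropping conjuncts from the examining event's description.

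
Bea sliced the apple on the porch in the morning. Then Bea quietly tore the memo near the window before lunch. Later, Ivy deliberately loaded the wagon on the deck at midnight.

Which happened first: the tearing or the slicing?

the slicing

The connectives place the slicing before the tearing.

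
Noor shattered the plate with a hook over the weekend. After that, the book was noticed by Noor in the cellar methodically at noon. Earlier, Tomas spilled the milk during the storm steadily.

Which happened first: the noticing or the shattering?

The connectives place the shattering before the noticing.

the shattering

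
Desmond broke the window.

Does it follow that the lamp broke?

no

Nothing is said about any lamp; only the window is affected.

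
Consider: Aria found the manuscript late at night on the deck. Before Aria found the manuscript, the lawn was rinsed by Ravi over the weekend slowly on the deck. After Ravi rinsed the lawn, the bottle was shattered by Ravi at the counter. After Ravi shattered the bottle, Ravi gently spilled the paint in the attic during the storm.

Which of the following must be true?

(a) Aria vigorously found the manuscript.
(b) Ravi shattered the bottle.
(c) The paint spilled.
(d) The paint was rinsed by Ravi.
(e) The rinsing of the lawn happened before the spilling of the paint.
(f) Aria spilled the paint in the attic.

(a) Not entailed — 'vigorously' adds information not in the original event.
(b) Entailed — this follows by dropping conjuncts from the shattering event's description.
(c) Entailed — 'Ravi spilled the paint' is causative; it entails the inchoative 'the paint spilled'.
(d) Not entailed — Ravi rinsed the lawn, not the paint; the paint belongs to the spilling event.
(e) Entailed — the narrative places the rinsing before the spilling.
(f) Not entailed — the passage has Ravi spilling the paint, not Aria.

(b), (c), (e)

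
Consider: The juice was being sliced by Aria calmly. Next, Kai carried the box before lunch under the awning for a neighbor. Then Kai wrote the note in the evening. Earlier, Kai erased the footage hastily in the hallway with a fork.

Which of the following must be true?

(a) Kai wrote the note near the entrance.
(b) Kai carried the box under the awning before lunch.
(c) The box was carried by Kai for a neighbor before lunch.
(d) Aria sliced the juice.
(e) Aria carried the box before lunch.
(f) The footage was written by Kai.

(b), (c)

(a) Not entailed — 'near the entrance' adds information not in the original event.
(b) Entailed — dropping 'for a neighbor' leaves a sub-description the original still satisfies.
(c) Entailed — the original entails any weakening of itself; this just drops 'under the awning'.
(d) Not entailed — 'was slicing' is progressive on an accomplishment; it does not entail the completed 'sliced'.
(e) Not entailed — the passage has Kai carrying the box, not Aria.
(f) Not entailed — Kai wrote the note, not the footage; the footage belongs to the erasing event.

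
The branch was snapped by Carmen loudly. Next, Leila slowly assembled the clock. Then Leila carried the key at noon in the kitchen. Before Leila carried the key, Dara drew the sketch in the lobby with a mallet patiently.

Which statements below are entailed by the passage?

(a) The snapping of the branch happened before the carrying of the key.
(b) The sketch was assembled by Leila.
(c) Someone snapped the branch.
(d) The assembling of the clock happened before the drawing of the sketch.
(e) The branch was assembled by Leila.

(a), (c)

(a) Entailed — the narrative places the snapping before the carrying.
(b) Not entailed — Leila assembled the clock, not the sketch; the sketch belongs to the drawing event.
(c) Entailed — every conjunct here is already in the original snapping event.
(d) Not entailed — the narrative doesn't order the assembling relative to the drawing.
(e) Not entailed — Leila assembled the clock, not the branch; the branch belongs to the snapping event.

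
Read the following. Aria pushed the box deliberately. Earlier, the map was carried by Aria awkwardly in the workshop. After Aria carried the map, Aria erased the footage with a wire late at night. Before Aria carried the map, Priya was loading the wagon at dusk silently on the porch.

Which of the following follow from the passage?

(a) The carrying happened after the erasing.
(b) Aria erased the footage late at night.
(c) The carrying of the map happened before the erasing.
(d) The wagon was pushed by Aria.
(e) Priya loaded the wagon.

(a) Not entailed — the narrative places the carrying before the erasing, not after.
(b) Entailed — dropping 'with a wire' leaves a sub-description the original still satisfies.
(c) Entailed — the narrative places the carrying before the erasing.
(d) Not entailed — Aria pushed the box, not the wagon; the wagon belongs to the loading event.
(e) Not entailed — 'was loading' is progressive on an accomplishment; it does not entail the completed 'loaded'.

(b), (c)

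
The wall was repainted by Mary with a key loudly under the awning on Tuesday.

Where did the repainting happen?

under the awning

'under the awning' marks the location of the repainting event.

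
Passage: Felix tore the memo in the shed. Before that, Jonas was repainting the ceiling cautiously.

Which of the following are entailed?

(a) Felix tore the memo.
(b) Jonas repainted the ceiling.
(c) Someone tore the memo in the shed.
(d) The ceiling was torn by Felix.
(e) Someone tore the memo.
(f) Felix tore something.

(a), (c), (e), (f)

(a) Entailed — dropping 'in the shed' leaves a sub-description the original still satisfies.
(b) Not entailed — 'was repainting' is progressive on an accomplishment; it does not entail the completed 'repainted'.
(c) Entailed — every conjunct here is already in the original tearing event.
(d) Not entailed — Felix tore the memo, not the ceiling; the ceiling belongs to the repainting event.
(e) Entailed — dropping 'in the shed' and generalizing the agent leaves a sub-description the original still satisfies.
(f) Entailed — the original entails any weakening of itself; this just drops 'in the shed' and generalizes the patient.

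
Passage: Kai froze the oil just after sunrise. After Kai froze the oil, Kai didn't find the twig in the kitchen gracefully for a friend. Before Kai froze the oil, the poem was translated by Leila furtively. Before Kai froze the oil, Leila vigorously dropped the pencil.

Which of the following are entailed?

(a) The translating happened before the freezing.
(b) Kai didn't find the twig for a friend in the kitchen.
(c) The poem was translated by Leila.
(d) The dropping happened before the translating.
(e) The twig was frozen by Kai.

(a) Entailed — the narrative places the translating before the freezing.
(b) Not entailed — dropping 'gracefully' under negation is not valid — the original leaves open that Kai found the twig some other way.
(c) Entailed — dropping 'furtively' leaves a sub-description the original still satisfies.
(d) Not entailed — the narrative doesn't order the dropping relative to the translating.
(e) Not entailed — Kai froze the oil, not the twig; the twig belongs to the finding event.

(a), (c)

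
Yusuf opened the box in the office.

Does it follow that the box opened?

yes

'Yusuf opened the box' is the causative; it entails the inchoative 'the box opened'.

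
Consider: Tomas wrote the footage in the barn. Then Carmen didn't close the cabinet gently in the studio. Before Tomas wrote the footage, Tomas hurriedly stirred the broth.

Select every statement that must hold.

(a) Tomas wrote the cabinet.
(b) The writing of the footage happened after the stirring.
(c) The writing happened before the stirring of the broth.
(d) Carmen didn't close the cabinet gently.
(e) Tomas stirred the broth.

(b), (e)

(a) Not entailed — Tomas wrote the footage, not the cabinet; the cabinet belongs to the closing event.
(b) Entailed — the narrative places the stirring before the writing.
(c) Not entailed — the narrative places the stirring before the writing, not after.
(d) Not entailed — dropping 'in the studio' under negation is not valid — the original leaves open that Carmen closed the cabinet some other way.
(e) Entailed — this follows by dropping conjuncts from the stirring event's description.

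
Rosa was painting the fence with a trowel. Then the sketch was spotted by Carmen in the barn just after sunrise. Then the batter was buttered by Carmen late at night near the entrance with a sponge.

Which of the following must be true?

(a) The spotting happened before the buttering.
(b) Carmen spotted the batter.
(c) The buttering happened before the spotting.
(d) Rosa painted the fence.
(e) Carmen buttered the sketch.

(a) Entailed — the narrative places the spotting before the buttering.
(b) Not entailed — Carmen spotted the sketch, not the batter; the batter belongs to the buttering event.
(c) Not entailed — the narrative places the spotting before the buttering, not after.
(d) Not entailed — 'was painting' is progressive on an accomplishment; it does not entail the completed 'painted'.
(e) Not entailed — Carmen buttered the batter, not the sketch; the sketch belongs to the spotting event.

(a)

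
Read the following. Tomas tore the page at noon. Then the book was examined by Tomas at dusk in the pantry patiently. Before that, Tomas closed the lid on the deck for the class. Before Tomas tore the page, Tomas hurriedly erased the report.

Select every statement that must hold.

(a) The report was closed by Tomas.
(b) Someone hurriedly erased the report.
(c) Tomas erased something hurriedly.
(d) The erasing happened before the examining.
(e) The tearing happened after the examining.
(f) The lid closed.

(a) Not entailed — Tomas closed the lid, not the report; the report belongs to the erasing event.
(b) Entailed — this follows by dropping conjuncts from the erasing event's description.
(c) Entailed — generalizing the patient leaves a sub-description the original still satisfies.
(d) Entailed — the narrative places the erasing before the examining.
(e) Not entailed — the narrative places the tearing before the examining, not after.
(f) Entailed — 'Tomas closed the lid' is causative; it entails the inchoative 'the lid closed'.

(b), (c), (d), (f)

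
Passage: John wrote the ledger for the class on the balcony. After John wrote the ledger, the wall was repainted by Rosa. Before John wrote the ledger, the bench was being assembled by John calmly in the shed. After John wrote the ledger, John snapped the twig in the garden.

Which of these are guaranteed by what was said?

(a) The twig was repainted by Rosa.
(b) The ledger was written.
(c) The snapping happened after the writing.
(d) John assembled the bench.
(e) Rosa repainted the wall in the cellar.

(b), (c)

(a) Not entailed — Rosa repainted the wall, not the twig; the twig belongs to the snapping event.
(b) Entailed — the original entails any weakening of itself; this just drops 'for the class', 'on the balcony' and generalizes the agent.
(c) Entailed — the narrative places the writing before the snapping.
(d) Not entailed — 'was assembling' is progressive on an accomplishment; it does not entail the completed 'assembled'.
(e) Not entailed — 'in the cellar' adds information not in the original event.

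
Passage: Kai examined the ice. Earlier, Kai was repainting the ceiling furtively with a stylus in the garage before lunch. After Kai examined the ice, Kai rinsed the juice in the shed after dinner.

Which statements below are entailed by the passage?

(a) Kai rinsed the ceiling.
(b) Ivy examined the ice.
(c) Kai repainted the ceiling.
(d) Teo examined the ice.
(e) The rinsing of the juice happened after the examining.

(a) Not entailed — Kai rinsed the juice, not the ceiling; the ceiling belongs to the repainting event.
(b) Not entailed — the passage has Kai examining the ice, not Ivy.
(c) Not entailed — 'was repainting' is progressive on an accomplishment; it does not entail the completed 'repainted'.
(d) Not entailed — the passage has Kai examining the ice, not Teo.
(e) Entailed — the narrative places the examining before the rinsing.

(e)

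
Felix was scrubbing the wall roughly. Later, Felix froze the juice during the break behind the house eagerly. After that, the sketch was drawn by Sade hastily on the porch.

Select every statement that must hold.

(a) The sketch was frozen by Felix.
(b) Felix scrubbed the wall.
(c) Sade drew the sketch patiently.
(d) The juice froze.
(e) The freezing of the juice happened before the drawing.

(a) Not entailed — Felix froze the juice, not the sketch; the sketch belongs to the drawing event.
(b) Entailed — 'scrub' is an activity; 'was scrubbing' entails that some scrubbing happened, so 'scrubbed' holds.
(c) Not entailed — 'patiently' adds a manner not in (and inconsistent with) the original.
(d) Entailed — 'Felix froze the juice' is causative; it entails the inchoative 'the juice froze'.
(e) Entailed — the narrative places the freezing before the drawing.

(b), (d), (e)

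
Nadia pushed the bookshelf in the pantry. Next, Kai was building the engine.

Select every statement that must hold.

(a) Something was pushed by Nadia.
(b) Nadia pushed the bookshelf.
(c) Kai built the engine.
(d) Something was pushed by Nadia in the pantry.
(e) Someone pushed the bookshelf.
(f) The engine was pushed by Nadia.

(a), (b), (d), (e)

(a) Entailed — the original entails any weakening of itself; this just drops 'in the pantry' and generalizes the patient.
(b) Entailed — this follows by dropping conjuncts from the pushing event's description.
(c) Not entailed — 'was building' is progressive on an accomplishment; it does not entail the completed 'built'.
(d) Entailed — every conjunct here is already in the original pushing event.
(e) Entailed — dropping 'in the pantry' and generalizing the agent leaves a sub-description the original still satisfies.
(f) Not entailed — Nadia pushed the bookshelf, not the engine; the engine belongs to the building event.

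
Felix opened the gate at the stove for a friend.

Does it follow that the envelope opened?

Nothing is said about any envelope; only the gate is affected.

no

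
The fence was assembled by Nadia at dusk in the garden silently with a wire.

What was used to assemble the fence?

a wire

'with a wire' marks the instrument of the assembling event.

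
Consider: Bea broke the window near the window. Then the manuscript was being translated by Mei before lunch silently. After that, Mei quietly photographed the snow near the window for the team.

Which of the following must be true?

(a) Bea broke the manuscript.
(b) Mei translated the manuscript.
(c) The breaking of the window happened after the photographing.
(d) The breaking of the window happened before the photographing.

(d)

(a) Not entailed — Bea broke the window, not the manuscript; the manuscript belongs to the translating event.
(b) Not entailed — 'was translating' is progressive on an accomplishment; it does not entail the completed 'translated'.
(c) Not entailed — the narrative places the breaking before the photographing, not after.
(d) Entailed — the narrative places the breaking before the photographing.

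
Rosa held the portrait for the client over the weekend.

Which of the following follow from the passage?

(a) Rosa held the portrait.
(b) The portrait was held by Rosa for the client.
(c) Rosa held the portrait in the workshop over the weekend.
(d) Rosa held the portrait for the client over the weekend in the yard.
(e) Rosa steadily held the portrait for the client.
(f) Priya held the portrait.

(a), (b)

(a) Entailed — the original entails any weakening of itself; this just drops 'for the client', 'over the weekend'.
(b) Entailed — the original entails any weakening of itself; this just drops 'over the weekend'.
(c) Not entailed — 'in the workshop' adds information not in the original event.
(d) Not entailed — 'in the yard' adds information not in the original event.
(e) Not entailed — 'steadily' adds information not in the original event.
(f) Not entailed — the passage has Rosa holding the portrait, not Priya.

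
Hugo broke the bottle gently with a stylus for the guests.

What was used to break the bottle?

'with a stylus' marks the instrument of the breaking event.

a stylus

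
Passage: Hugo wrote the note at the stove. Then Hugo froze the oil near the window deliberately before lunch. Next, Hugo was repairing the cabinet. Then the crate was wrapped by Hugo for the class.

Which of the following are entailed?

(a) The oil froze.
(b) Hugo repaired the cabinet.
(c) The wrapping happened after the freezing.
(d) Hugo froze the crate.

(a), (c)

(a) Entailed — 'Hugo froze the oil' is causative; it entails the inchoative 'the oil froze'.
(b) Not entailed — 'was repairing' is progressive on an accomplishment; it does not entail the completed 'repaired'.
(c) Entailed — the narrative places the freezing before the wrapping.
(d) Not entailed — Hugo froze the oil, not the crate; the crate belongs to the wrapping event.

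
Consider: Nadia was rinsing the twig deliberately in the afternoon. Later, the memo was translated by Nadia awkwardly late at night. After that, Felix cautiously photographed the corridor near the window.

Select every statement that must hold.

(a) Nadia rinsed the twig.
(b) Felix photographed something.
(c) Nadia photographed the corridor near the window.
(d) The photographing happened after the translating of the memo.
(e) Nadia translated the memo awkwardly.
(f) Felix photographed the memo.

(a) Entailed — 'rinse' is an activity; 'was rinsing' entails that some rinsing happened, so 'rinsed' holds.
(b) Entailed — this follows by dropping conjuncts from the photographing event's description.
(c) Not entailed — the passage has Felix photographing the corridor, not Nadia.
(d) Entailed — the narrative places the translating before the photographing.
(e) Entailed — every conjunct here is already in the original translating event.
(f) Not entailed — Felix photographed the corridor, not the memo; the memo belongs to the translating event.

(a), (b), (d), (e)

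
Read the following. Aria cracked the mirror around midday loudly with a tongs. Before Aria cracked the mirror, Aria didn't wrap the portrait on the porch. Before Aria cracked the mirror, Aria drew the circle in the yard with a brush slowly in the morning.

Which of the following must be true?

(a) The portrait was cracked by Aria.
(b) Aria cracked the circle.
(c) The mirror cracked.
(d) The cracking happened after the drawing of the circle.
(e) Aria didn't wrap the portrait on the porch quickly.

(a) Not entailed — Aria cracked the mirror, not the portrait; the portrait belongs to the wrapping event.
(b) Not entailed — Aria cracked the mirror, not the circle; the circle belongs to the drawing event.
(c) Entailed — 'Aria cracked the mirror' is causative; it entails the inchoative 'the mirror cracked'.
(d) Entailed — the narrative places the drawing before the cracking.
(e) Entailed — under negation, adding a further restriction is entailed: if no such wrapping event occurred, none occurred quickly either.

(c), (d), (e)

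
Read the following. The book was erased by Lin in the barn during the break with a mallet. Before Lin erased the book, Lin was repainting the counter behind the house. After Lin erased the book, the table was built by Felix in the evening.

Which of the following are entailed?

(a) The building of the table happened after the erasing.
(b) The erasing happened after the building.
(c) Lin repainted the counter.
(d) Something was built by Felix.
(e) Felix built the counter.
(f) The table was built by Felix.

(a), (d), (f)

(a) Entailed — the narrative places the erasing before the building.
(b) Not entailed — the narrative places the erasing before the building, not after.
(c) Not entailed — 'was repainting' is progressive on an accomplishment; it does not entail the completed 'repainted'.
(d) Entailed — the original entails any weakening of itself; this just drops 'in the evening' and generalizes the patient.
(e) Not entailed — Felix built the table, not the counter; the counter belongs to the repainting event.
(f) Entailed — dropping 'in the evening' leaves a sub-description the original still satisfies.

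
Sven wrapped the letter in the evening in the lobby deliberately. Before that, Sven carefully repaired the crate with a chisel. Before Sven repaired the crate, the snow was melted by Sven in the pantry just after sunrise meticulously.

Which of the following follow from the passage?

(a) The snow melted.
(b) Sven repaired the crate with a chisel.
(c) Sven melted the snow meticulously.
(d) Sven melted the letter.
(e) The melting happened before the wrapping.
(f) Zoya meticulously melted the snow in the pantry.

(a), (b), (c), (e)

(a) Entailed — 'Sven melted the snow' is causative; it entails the inchoative 'the snow melted'.
(b) Entailed — the original entails any weakening of itself; this just drops 'carefully'.
(c) Entailed — dropping 'just after sunrise', 'in the pantry' leaves a sub-description the original still satisfies.
(d) Not entailed — Sven melted the snow, not the letter; the letter belongs to the wrapping event.
(e) Entailed — the narrative places the melting before the wrapping.
(f) Not entailed — the passage has Sven melting the snow, not Zoya.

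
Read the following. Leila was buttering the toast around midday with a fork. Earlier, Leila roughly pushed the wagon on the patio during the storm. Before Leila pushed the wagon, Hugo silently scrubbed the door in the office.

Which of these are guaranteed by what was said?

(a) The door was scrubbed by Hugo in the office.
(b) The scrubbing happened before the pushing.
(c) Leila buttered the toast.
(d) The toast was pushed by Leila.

(a) Entailed — every conjunct here is already in the original scrubbing event.
(b) Entailed — the narrative places the scrubbing before the pushing.
(c) Not entailed — 'was buttering' is progressive on an accomplishment; it does not entail the completed 'buttered'.
(d) Not entailed — Leila pushed the wagon, not the toast; the toast belongs to the buttering event.

(a), (b)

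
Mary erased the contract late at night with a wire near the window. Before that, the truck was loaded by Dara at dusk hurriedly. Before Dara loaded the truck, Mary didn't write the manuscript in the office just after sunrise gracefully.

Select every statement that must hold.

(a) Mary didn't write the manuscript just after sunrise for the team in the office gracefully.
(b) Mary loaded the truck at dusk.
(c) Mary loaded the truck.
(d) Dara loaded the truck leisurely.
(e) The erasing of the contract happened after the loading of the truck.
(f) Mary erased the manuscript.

(a) Entailed — under negation, adding a further restriction is entailed: if no such writing event occurred, none occurred for the team either.
(b) Not entailed — the passage has Dara loading the truck, not Mary.
(c) Not entailed — the passage has Dara loading the truck, not Mary.
(d) Not entailed — 'leisurely' adds a manner not in (and inconsistent with) the original.
(e) Entailed — the narrative places the loading before the erasing.
(f) Not entailed — Mary erased the contract, not the manuscript; the manuscript belongs to the writing event.

(a), (e)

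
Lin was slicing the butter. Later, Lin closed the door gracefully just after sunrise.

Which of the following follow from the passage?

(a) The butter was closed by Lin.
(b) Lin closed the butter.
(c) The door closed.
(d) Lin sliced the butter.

(a) Not entailed — Lin closed the door, not the butter; the butter belongs to the slicing event.
(b) Not entailed — Lin closed the door, not the butter; the butter belongs to the slicing event.
(c) Entailed — 'Lin closed the door' is causative; it entails the inchoative 'the door closed'.
(d) Not entailed — 'was slicing' is progressive on an accomplishment; it does not entail the completed 'sliced'.

(c)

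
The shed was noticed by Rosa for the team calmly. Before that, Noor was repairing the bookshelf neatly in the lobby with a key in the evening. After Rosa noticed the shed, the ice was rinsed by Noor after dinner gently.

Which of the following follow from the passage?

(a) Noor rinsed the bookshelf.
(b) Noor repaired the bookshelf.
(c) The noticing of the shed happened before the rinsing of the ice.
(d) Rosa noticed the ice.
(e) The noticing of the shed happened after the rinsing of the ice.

(a) Not entailed — Noor rinsed the ice, not the bookshelf; the bookshelf belongs to the repairing event.
(b) Not entailed — 'was repairing' is progressive on an accomplishment; it does not entail the completed 'repaired'.
(c) Entailed — the narrative places the noticing before the rinsing.
(d) Not entailed — Rosa noticed the shed, not the ice; the ice belongs to the rinsing event.
(e) Not entailed — the narrative places the noticing before the rinsing, not after.

(c)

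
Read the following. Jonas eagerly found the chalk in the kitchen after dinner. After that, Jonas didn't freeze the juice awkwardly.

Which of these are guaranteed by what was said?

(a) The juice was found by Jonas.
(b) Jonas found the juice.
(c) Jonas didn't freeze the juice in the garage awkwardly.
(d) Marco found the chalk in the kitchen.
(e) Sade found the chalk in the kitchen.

(c)

(a) Not entailed — Jonas found the chalk, not the juice; the juice belongs to the freezing event.
(b) Not entailed — Jonas found the chalk, not the juice; the juice belongs to the freezing event.
(c) Entailed — under negation, adding a further restriction is entailed: if no such freezing event occurred, none occurred in the garage either.
(d) Not entailed — the passage has Jonas finding the chalk, not Marco.
(e) Not entailed — the passage has Jonas finding the chalk, not Sade.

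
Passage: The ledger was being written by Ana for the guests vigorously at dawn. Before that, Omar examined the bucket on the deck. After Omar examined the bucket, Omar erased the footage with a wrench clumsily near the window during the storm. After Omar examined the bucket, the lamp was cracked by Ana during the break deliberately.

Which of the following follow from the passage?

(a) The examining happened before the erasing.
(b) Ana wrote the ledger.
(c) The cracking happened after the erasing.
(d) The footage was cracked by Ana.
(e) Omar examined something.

(a) Entailed — the narrative places the examining before the erasing.
(b) Not entailed — 'was writing' is progressive on an accomplishment; it does not entail the completed 'wrote'.
(c) Not entailed — the narrative doesn't order the erasing relative to the cracking.
(d) Not entailed — Ana cracked the lamp, not the footage; the footage belongs to the erasing event.
(e) Entailed — every conjunct here is already in the original examining event.

(a), (e)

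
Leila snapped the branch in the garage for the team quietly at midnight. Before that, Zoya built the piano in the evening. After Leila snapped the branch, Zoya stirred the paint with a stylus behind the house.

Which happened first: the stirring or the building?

The connectives place the building before the stirring.

the building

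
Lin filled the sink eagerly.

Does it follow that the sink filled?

yes

'Lin filled the sink' is the causative; it entails the inchoative 'the sink filled'.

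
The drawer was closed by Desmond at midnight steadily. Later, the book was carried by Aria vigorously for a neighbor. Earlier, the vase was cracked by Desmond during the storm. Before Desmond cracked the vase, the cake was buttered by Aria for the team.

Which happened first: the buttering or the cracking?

the buttering

The connectives place the buttering before the cracking.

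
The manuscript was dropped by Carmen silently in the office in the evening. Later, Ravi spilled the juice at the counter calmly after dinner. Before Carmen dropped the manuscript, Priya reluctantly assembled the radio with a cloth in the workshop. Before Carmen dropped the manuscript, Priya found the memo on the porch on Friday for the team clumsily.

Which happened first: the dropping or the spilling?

the dropping

The connectives place the dropping before the spilling.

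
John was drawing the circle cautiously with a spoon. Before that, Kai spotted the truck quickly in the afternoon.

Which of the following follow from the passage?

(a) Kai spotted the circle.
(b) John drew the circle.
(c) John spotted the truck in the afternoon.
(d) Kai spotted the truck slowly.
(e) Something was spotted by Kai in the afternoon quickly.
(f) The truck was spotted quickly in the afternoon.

(a) Not entailed — Kai spotted the truck, not the circle; the circle belongs to the drawing event.
(b) Not entailed — 'was drawing' is progressive on an accomplishment; it does not entail the completed 'drew'.
(c) Not entailed — the passage has Kai spotting the truck, not John.
(d) Not entailed — 'slowly' adds a manner not in (and inconsistent with) the original.
(e) Entailed — this follows by dropping conjuncts from the spotting event's description.
(f) Entailed — this follows by dropping conjuncts from the spotting event's description.

(e), (f)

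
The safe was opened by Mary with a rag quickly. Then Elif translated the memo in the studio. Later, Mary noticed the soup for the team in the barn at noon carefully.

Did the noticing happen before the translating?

The narrative orders the translating before the noticing.

no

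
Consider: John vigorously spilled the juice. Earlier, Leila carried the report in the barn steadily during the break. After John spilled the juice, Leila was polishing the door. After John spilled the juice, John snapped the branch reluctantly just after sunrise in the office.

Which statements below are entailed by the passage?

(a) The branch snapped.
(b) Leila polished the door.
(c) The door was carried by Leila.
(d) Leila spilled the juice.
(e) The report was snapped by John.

(a) Entailed — 'John snapped the branch' is causative; it entails the inchoative 'the branch snapped'.
(b) Entailed — 'polish' is an activity; 'was polishing' entails that some polishing happened, so 'polished' holds.
(c) Not entailed — Leila carried the report, not the door; the door belongs to the polishing event.
(d) Not entailed — the passage has John spilling the juice, not Leila.
(e) Not entailed — John snapped the branch, not the report; the report belongs to the carrying event.

(a), (b)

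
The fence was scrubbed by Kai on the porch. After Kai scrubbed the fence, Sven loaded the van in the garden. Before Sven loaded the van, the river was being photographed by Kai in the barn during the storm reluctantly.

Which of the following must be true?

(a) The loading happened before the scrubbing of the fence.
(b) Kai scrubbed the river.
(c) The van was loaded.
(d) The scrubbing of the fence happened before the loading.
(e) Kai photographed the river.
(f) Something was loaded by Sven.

(c), (d), (f)

(a) Not entailed — the narrative places the scrubbing before the loading, not after.
(b) Not entailed — Kai scrubbed the fence, not the river; the river belongs to the photographing event.
(c) Entailed — every conjunct here is already in the original loading event.
(d) Entailed — the narrative places the scrubbing before the loading.
(e) Not entailed — 'was photographing' is progressive on an accomplishment; it does not entail the completed 'photographed'.
(f) Entailed — dropping 'in the garden' and generalizing the patient leaves a sub-description the original still satisfies.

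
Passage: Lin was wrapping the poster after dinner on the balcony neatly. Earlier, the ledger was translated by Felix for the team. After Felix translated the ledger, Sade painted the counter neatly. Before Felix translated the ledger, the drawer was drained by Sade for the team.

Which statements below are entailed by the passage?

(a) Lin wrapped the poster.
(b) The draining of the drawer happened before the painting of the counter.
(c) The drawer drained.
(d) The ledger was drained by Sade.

(a) Not entailed — 'was wrapping' is progressive on an accomplishment; it does not entail the completed 'wrapped'.
(b) Entailed — the narrative places the draining before the painting.
(c) Entailed — 'Sade drained the drawer' is causative; it entails the inchoative 'the drawer drained'.
(d) Not entailed — Sade drained the drawer, not the ledger; the ledger belongs to the translating event.

(b), (c)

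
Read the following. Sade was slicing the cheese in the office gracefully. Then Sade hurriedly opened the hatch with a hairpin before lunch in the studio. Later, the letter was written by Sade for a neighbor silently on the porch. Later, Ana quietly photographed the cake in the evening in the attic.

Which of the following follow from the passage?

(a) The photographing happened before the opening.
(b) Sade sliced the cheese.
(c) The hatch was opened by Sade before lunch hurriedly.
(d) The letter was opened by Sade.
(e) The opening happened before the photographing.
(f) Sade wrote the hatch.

(c), (e)

(a) Not entailed — the narrative places the opening before the photographing, not after.
(b) Not entailed — 'was slicing' is progressive on an accomplishment; it does not entail the completed 'sliced'.
(c) Entailed — this follows by dropping conjuncts from the opening event's description.
(d) Not entailed — Sade opened the hatch, not the letter; the letter belongs to the writing event.
(e) Entailed — the narrative places the opening before the photographing.
(f) Not entailed — Sade wrote the letter, not the hatch; the hatch belongs to the opening event.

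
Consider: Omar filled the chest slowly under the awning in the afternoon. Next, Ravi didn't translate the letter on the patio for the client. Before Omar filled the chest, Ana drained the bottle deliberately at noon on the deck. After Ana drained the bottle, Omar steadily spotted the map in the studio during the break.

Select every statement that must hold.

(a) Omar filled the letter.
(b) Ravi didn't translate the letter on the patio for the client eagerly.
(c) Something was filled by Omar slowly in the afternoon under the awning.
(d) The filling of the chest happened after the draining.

(b), (c), (d)

(a) Not entailed — Omar filled the chest, not the letter; the letter belongs to the translating event.
(b) Entailed — under negation, adding a further restriction is entailed: if no such translating event occurred, none occurred eagerly either.
(c) Entailed — generalizing the patient leaves a sub-description the original still satisfies.
(d) Entailed — the narrative places the draining before the filling.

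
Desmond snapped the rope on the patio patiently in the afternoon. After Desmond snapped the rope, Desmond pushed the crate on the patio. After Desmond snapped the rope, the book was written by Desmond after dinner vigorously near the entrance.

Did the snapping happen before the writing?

yes

The narrative orders the snapping before the writing.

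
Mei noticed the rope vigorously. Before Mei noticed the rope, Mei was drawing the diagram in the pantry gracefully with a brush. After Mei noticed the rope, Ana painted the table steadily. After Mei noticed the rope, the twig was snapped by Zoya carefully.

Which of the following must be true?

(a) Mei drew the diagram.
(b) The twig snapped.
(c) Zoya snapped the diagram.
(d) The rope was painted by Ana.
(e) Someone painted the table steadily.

(b), (e)

(a) Not entailed — 'was drawing' is progressive on an accomplishment; it does not entail the completed 'drew'.
(b) Entailed — 'Zoya snapped the twig' is causative; it entails the inchoative 'the twig snapped'.
(c) Not entailed — Zoya snapped the twig, not the diagram; the diagram belongs to the drawing event.
(d) Not entailed — Ana painted the table, not the rope; the rope belongs to the noticing event.
(e) Entailed — this follows by dropping conjuncts from the painting event's description.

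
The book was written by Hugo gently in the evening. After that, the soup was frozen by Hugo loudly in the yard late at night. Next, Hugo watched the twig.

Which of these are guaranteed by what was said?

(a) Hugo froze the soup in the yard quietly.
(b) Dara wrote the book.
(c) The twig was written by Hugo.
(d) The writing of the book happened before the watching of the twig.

(a) Not entailed — 'quietly' adds a manner not in (and inconsistent with) the original.
(b) Not entailed — the passage has Hugo writing the book, not Dara.
(c) Not entailed — Hugo wrote the book, not the twig; the twig belongs to the watching event.
(d) Entailed — the narrative places the writing before the watching.

(d)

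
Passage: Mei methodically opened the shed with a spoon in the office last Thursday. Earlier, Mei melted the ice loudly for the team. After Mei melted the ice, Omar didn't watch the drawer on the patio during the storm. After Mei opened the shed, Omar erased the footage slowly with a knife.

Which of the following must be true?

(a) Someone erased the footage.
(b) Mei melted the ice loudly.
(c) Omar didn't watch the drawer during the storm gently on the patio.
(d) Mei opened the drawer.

(a) Entailed — every conjunct here is already in the original erasing event.
(b) Entailed — this follows by dropping conjuncts from the melting event's description.
(c) Entailed — under negation, adding a further restriction is entailed: if no such watching event occurred, none occurred gently either.
(d) Not entailed — Mei opened the shed, not the drawer; the drawer belongs to the watching event.

(a), (b), (c)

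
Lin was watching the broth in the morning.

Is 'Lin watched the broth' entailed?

yes

'watch' is atelic; if Lin was watching the broth, then Lin watched the broth (for some time).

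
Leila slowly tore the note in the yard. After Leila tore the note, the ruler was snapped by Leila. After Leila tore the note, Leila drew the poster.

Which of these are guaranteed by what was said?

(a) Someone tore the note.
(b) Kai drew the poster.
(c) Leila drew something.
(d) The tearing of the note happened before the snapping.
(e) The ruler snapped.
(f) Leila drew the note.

(a), (c), (d), (e)

(a) Entailed — every conjunct here is already in the original tearing event.
(b) Not entailed — the passage has Leila drawing the poster, not Kai.
(c) Entailed — the original entails any weakening of itself; this just generalizes the patient.
(d) Entailed — the narrative places the tearing before the snapping.
(e) Entailed — 'Leila snapped the ruler' is causative; it entails the inchoative 'the ruler snapped'.
(f) Not entailed — Leila drew the poster, not the note; the note belongs to the tearing event.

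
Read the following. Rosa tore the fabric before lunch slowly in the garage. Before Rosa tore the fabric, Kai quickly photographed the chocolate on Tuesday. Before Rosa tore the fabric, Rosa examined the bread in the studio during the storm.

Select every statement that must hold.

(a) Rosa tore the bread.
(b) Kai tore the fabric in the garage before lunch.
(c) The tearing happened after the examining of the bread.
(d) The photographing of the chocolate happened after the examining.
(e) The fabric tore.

(a) Not entailed — Rosa tore the fabric, not the bread; the bread belongs to the examining event.
(b) Not entailed — the passage has Rosa tearing the fabric, not Kai.
(c) Entailed — the narrative places the examining before the tearing.
(d) Not entailed — the narrative doesn't order the examining relative to the photographing.
(e) Entailed — 'Rosa tore the fabric' is causative; it entails the inchoative 'the fabric tore'.

(c), (e)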